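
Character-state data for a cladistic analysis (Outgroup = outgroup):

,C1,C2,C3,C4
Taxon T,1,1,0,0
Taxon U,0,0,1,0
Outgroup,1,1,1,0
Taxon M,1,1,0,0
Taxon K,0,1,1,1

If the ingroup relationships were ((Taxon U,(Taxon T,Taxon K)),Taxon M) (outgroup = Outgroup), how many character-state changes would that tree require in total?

Map each character onto ((Taxon U,(Taxon T,Taxon K)),Taxon M) (rooted by Outgroup) and count the minimum state changes it requires (Fitch parsimony):
C1: 2; C2: 1; C3: 2; C4: 1.
Total tree length = 6.

6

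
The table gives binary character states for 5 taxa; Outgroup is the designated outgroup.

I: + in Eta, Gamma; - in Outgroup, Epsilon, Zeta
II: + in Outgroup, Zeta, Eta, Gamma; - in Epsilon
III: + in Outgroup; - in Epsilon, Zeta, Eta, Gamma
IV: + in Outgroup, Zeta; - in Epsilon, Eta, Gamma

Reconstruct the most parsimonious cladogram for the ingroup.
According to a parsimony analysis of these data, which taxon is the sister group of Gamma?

Character polarity is set by the outgroup: the derived state is whichever differs from the outgroup's state, so for II, III, IV the derived state is '-', and for the remaining characters it is '+'.
Only Eta and Gamma show the derived state '+' for I, supporting them as a clade.
II: derived state '-' in Epsilon only — an autapomorphy, so it tells us nothing about relationships among taxa.
All ingroup taxa share the derived state '-' for III; it defines the ingroup but does not resolve relationships within it.
IV (derived state '-') is shared by Epsilon, Eta, and Gamma — a synapomorphy uniting that clade.
Most parsimonious ingroup topology: ((Epsilon,(Eta,Gamma)),Zeta).
Gamma and Eta form a cherry on this tree, so they are sister taxa.

Eta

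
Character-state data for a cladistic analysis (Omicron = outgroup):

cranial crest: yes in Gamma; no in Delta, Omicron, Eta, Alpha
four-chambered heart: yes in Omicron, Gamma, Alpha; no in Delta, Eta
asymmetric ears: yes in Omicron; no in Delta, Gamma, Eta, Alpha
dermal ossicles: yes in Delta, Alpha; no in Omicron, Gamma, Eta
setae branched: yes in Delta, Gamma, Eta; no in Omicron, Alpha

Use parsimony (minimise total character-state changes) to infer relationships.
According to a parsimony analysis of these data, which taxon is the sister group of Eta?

Character polarity is set by the outgroup: the derived state is whichever differs from the outgroup's state, so for four-chambered heart, asymmetric ears the derived state is 'no', and for the remaining characters it is 'yes'.
cranial crest (derived state 'yes') is unique to Gamma (autapomorphy; uninformative for grouping).
Only Delta and Eta show the derived state 'no' for four-chambered heart, supporting them as a clade.
All ingroup taxa share the derived state 'no' for asymmetric ears; it defines the ingroup but does not resolve relationships within it.
dermal ossicles (state 'yes') occurs in Alpha and Delta but conflicts with the nesting implied by the other characters — most parsimoniously interpreted as homoplasy.
setae branched: derived state 'yes' in Delta, Eta, and Gamma only — synapomorphy for {Delta, Eta, Gamma}.
Most parsimonious ingroup topology: (((Delta,Eta),Gamma),Alpha).
Eta and Delta form a cherry on this tree, so they are sister taxa.

Delta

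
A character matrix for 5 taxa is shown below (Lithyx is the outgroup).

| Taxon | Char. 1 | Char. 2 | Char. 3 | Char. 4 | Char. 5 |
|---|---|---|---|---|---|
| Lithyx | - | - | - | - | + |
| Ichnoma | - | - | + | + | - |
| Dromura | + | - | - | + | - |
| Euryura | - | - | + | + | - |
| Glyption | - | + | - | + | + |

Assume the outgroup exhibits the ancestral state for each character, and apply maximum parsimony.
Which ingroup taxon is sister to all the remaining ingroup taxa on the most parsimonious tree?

Glyption

Character polarity is set by the outgroup: the derived state is whichever differs from the outgroup's state, so for Char. 5 the derived state is '-', and for the remaining characters it is '+'.
Char. 1: derived state '+' in Dromura only — an autapomorphy, so it tells us nothing about relationships among taxa.
Char. 2: derived state '+' in Glyption only — an autapomorphy, so it tells us nothing about relationships among taxa.
Char. 3 (derived state '+') is shared by Euryura and Ichnoma — a synapomorphy uniting that clade.
All ingroup taxa share the derived state '+' for Char. 4; it defines the ingroup but does not resolve relationships within it.
Char. 5 (derived state '-') is shared by Dromura, Euryura, and Ichnoma — a synapomorphy uniting that clade.
Most parsimonious ingroup topology: (((Ichnoma,Euryura),Dromura),Glyption).
Glyption is sister to the clade containing all other ingroup taxa, so it is the earliest-diverging (most basal) ingroup lineage.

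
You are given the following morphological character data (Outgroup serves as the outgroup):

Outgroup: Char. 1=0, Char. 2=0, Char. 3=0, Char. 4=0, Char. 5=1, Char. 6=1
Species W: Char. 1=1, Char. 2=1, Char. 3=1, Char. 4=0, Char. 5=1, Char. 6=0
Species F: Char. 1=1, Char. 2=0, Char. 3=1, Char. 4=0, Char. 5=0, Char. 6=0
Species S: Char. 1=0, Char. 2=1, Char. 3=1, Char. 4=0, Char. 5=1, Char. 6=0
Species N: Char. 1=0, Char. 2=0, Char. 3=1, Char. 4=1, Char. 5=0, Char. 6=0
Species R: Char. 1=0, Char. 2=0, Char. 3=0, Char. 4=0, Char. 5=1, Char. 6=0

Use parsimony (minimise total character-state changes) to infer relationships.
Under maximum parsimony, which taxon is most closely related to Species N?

Character polarity is set by the outgroup: the derived state is whichever differs from the outgroup's state, so for Char. 5, Char. 6 the derived state is '0', and for the remaining characters it is '1'.
Char. 1 (state '1') occurs in Species F and Species W but conflicts with the nesting implied by the other characters — most parsimoniously interpreted as homoplasy.
Char. 2: derived state '1' in Species S and Species W only — synapomorphy for {Species S, Species W}.
Char. 3 (derived state '1') is shared by Species F, Species N, Species S, and Species W — a synapomorphy uniting that clade.
Char. 4: derived state '1' in Species N only — an autapomorphy, so it tells us nothing about relationships among taxa.
Char. 5: derived state '0' in Species F and Species N only — synapomorphy for {Species F, Species N}.
Char. 6 (derived state '0') is shared by all ingroup taxa — unites the whole ingroup.
Most parsimonious ingroup topology: (((Species W,Species S),(Species F,Species N)),Species R).
Species N and Species F form a cherry on this tree, so they are sister taxa.

Species F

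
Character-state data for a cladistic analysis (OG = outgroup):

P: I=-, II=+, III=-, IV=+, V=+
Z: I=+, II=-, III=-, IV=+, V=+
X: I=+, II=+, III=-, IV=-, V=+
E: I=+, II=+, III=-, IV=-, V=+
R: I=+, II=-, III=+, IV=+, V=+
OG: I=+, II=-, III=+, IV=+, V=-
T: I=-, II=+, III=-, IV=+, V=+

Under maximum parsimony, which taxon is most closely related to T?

Character polarity is set by the outgroup: the derived state is whichever differs from the outgroup's state, so for I, III, IV the derived state is '-', and for the remaining characters it is '+'.
I: derived state '-' in P and T only — synapomorphy for {P, T}.
Only E, P, T, and X show the derived state '+' for II, supporting them as a clade.
III: derived state '-' in E, P, T, X, and Z only — synapomorphy for {E, P, T, X, Z}.
Only E and X show the derived state '-' for IV, supporting them as a clade.
All ingroup taxa share the derived state '+' for V; it defines the ingroup but does not resolve relationships within it.
Most parsimonious ingroup topology: ((((E,X),(T,P)),Z),R).
T and P form a cherry on this tree, so they are sister taxa.

P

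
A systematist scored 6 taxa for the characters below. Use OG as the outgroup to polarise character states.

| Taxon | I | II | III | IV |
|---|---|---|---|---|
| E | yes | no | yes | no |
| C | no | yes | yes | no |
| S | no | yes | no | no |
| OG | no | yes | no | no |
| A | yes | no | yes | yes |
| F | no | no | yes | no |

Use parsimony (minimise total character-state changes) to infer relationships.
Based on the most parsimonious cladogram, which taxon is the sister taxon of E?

A

Character polarity is set by the outgroup: the derived state is whichever differs from the outgroup's state, so for II the derived state is 'no', and for the remaining characters it is 'yes'.
Only A and E show the derived state 'yes' for I, supporting them as a clade.
II: derived state 'no' in A, E, and F only — synapomorphy for {A, E, F}.
III: derived state 'yes' in A, C, E, and F only — synapomorphy for {A, C, E, F}.
IV (derived state 'yes') is unique to A (autapomorphy; uninformative for grouping).
Most parsimonious ingroup topology: (((F,(A,E)),C),S).
E and A form a cherry on this tree, so they are sister taxa.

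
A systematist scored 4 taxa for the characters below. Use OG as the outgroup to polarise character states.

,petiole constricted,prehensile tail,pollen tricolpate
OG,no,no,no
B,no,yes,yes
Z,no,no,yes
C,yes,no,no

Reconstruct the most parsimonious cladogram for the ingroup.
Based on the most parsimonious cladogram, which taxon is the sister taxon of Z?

B

The outgroup has state 'no' for every character, so 'yes' is the derived state throughout.
petiole constricted (derived state 'yes') is unique to C (autapomorphy; uninformative for grouping).
prehensile tail (derived state 'yes') is unique to B (autapomorphy; uninformative for grouping).
Only B and Z show the derived state 'yes' for pollen tricolpate, supporting them as a clade.
Most parsimonious ingroup topology: ((B,Z),C).
Z and B form a cherry on this tree, so they are sister taxa.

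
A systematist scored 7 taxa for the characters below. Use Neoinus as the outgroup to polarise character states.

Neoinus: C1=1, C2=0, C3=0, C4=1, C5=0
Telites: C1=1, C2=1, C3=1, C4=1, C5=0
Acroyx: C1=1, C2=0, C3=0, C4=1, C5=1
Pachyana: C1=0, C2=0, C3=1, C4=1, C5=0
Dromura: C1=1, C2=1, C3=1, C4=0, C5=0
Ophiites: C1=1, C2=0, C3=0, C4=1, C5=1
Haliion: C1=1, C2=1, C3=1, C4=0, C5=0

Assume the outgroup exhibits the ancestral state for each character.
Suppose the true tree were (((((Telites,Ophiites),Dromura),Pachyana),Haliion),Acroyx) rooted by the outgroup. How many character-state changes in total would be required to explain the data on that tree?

10

Map each character onto (((((Telites,Ophiites),Dromura),Pachyana),Haliion),Acroyx) (rooted by Neoinus) and count the minimum state changes it requires (Fitch parsimony):
C1: 1; C2: 3; C3: 2; C4: 2; C5: 2.
Total tree length = 10.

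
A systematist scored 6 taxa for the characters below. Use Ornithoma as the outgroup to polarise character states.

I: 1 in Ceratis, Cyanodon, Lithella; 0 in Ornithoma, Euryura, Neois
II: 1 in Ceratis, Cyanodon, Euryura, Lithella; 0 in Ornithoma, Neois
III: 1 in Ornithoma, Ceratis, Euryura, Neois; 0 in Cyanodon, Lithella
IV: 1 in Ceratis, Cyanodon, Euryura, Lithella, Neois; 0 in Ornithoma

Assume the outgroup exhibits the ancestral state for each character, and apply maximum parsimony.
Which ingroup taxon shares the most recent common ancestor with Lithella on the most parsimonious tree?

Cyanodon

Character polarity is set by the outgroup: the derived state is whichever differs from the outgroup's state, so for III the derived state is '0', and for the remaining characters it is '1'.
Only Ceratis, Cyanodon, and Lithella show the derived state '1' for I, supporting them as a clade.
Only Ceratis, Cyanodon, Euryura, and Lithella show the derived state '1' for II, supporting them as a clade.
Only Cyanodon and Lithella show the derived state '0' for III, supporting them as a clade.
All ingroup taxa share the derived state '1' for IV; it defines the ingroup but does not resolve relationships within it.
Most parsimonious ingroup topology: (((Ceratis,(Cyanodon,Lithella)),Euryura),Neois).
Lithella and Cyanodon form a cherry on this tree, so they are sister taxa.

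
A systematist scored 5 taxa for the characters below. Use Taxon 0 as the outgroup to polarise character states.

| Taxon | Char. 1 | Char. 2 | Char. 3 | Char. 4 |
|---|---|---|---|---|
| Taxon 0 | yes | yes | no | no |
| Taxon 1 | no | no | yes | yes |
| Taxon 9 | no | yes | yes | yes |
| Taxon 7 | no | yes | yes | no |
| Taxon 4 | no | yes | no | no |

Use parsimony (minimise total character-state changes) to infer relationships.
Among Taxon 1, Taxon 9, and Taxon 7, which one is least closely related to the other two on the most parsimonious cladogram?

Character polarity is set by the outgroup: the derived state is whichever differs from the outgroup's state, so for Char. 1, Char. 2 the derived state is 'no', and for the remaining characters it is 'yes'.
All ingroup taxa share the derived state 'no' for Char. 1; it defines the ingroup but does not resolve relationships within it.
Char. 2: derived state 'no' in Taxon 1 only — an autapomorphy, so it tells us nothing about relationships among taxa.
Char. 3: derived state 'yes' in Taxon 1, Taxon 7, and Taxon 9 only — synapomorphy for {Taxon 1, Taxon 7, Taxon 9}.
Char. 4 (derived state 'yes') is shared by Taxon 1 and Taxon 9 — a synapomorphy uniting that clade.
Most parsimonious ingroup topology: (((Taxon 1,Taxon 9),Taxon 7),Taxon 4).
Taxon 9 and Taxon 1 share a more recent common ancestor with each other than either does with Taxon 7, so Taxon 7 is the least closely related of the three.

Taxon 7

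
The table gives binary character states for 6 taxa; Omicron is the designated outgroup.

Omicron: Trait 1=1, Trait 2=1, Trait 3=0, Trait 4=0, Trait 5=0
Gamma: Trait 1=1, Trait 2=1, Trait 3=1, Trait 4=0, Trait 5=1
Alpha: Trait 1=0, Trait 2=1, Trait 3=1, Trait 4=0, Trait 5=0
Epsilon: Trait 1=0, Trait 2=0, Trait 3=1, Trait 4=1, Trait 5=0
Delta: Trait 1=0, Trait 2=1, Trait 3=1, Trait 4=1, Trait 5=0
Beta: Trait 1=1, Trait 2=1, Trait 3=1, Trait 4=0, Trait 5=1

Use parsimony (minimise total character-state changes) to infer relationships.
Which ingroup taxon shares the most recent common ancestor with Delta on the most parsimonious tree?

Character polarity is set by the outgroup: the derived state is whichever differs from the outgroup's state, so for Trait 1, Trait 2 the derived state is '0', and for the remaining characters it is '1'.
Trait 1: derived state '0' in Alpha, Delta, and Epsilon only — synapomorphy for {Alpha, Delta, Epsilon}.
Trait 2: derived state '0' in Epsilon only — an autapomorphy, so it tells us nothing about relationships among taxa.
Trait 3 (derived state '1') is shared by all ingroup taxa — unites the whole ingroup.
Trait 4: derived state '1' in Delta and Epsilon only — synapomorphy for {Delta, Epsilon}.
Only Beta and Gamma show the derived state '1' for Trait 5, supporting them as a clade.
Most parsimonious ingroup topology: (((Epsilon,Delta),Alpha),(Gamma,Beta)).
Delta and Epsilon form a cherry on this tree, so they are sister taxa.

Epsilon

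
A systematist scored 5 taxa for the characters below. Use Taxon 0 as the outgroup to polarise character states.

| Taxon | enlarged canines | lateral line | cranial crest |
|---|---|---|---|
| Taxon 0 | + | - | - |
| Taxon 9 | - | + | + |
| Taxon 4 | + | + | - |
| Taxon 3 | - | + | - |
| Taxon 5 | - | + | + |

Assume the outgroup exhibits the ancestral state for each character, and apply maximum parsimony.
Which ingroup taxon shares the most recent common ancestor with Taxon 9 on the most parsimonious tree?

Character polarity is set by the outgroup: the derived state is whichever differs from the outgroup's state, so for enlarged canines the derived state is '-', and for the remaining characters it is '+'.
enlarged canines: derived state '-' in Taxon 3, Taxon 5, and Taxon 9 only — synapomorphy for {Taxon 3, Taxon 5, Taxon 9}.
lateral line (derived state '+') is shared by all ingroup taxa — unites the whole ingroup.
cranial crest: derived state '+' in Taxon 5 and Taxon 9 only — synapomorphy for {Taxon 5, Taxon 9}.
Most parsimonious ingroup topology: (((Taxon 9,Taxon 5),Taxon 3),Taxon 4).
Taxon 9 and Taxon 5 form a cherry on this tree, so they are sister taxa.

Taxon 5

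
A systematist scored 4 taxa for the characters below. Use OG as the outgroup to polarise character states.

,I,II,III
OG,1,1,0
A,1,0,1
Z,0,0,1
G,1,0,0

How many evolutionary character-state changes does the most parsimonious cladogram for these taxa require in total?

3

Character polarity is set by the outgroup: the derived state is whichever differs from the outgroup's state, so for I, II the derived state is '0', and for the remaining characters it is '1'.
I (derived state '0') is unique to Z (autapomorphy; uninformative for grouping).
II (derived state '0') is shared by all ingroup taxa — unites the whole ingroup.
III: derived state '1' in A and Z only — synapomorphy for {A, Z}.
Most parsimonious ingroup topology: ((A,Z),G).
Changes per character on this tree: I: 1; II: 1; III: 1.
Total = 3.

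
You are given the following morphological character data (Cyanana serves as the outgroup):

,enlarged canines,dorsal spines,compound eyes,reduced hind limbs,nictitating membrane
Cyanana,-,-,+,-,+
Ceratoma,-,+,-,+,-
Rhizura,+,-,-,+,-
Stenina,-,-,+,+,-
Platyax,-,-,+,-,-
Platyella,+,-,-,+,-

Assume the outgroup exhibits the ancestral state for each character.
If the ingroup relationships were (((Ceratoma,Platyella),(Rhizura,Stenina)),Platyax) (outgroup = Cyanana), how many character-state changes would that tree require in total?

7

Map each character onto (((Ceratoma,Platyella),(Rhizura,Stenina)),Platyax) (rooted by Cyanana) and count the minimum state changes it requires (Fitch parsimony):
enlarged canines: 2; dorsal spines: 1; compound eyes: 2; reduced hind limbs: 1; nictitating membrane: 1.
Total tree length = 7.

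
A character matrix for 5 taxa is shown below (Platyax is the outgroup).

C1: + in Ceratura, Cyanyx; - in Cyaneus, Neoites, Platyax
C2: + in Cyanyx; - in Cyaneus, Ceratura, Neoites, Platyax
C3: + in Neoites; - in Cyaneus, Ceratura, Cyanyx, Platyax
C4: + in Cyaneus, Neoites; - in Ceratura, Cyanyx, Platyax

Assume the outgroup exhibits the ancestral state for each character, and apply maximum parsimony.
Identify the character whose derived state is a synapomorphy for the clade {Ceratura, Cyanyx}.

The outgroup has state '-' for every character, so '+' is the derived state throughout.
Only Ceratura and Cyanyx show the derived state '+' for C1, supporting them as a clade.
C2 (derived state '+') is unique to Cyanyx (autapomorphy; uninformative for grouping).
C3 (derived state '+') is unique to Neoites (autapomorphy; uninformative for grouping).
C4: derived state '+' in Cyaneus and Neoites only — synapomorphy for {Cyaneus, Neoites}.
Most parsimonious ingroup topology: ((Neoites,Cyaneus),(Ceratura,Cyanyx)).
The clade {Ceratura, Cyanyx} is supported by C1: its derived state '+' occurs in exactly those taxa and in no other taxon (including the outgroup).

C1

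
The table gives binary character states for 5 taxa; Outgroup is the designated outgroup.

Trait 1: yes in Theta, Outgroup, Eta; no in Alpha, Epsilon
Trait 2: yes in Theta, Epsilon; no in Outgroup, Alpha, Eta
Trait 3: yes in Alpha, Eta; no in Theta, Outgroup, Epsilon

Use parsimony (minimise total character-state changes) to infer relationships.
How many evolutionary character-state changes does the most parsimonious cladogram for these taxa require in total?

4

Character polarity is set by the outgroup: the derived state is whichever differs from the outgroup's state, so for Trait 1 the derived state is 'no', and for the remaining characters it is 'yes'.
Trait 1 (state 'no') occurs in Alpha and Epsilon but conflicts with the nesting implied by the other characters — most parsimoniously interpreted as homoplasy.
Only Epsilon and Theta show the derived state 'yes' for Trait 2, supporting them as a clade.
Trait 3: derived state 'yes' in Alpha and Eta only — synapomorphy for {Alpha, Eta}.
Most parsimonious ingroup topology: ((Alpha,Eta),(Epsilon,Theta)).
Changes per character on this tree: Trait 1: 2; Trait 2: 1; Trait 3: 1.
Total = 4.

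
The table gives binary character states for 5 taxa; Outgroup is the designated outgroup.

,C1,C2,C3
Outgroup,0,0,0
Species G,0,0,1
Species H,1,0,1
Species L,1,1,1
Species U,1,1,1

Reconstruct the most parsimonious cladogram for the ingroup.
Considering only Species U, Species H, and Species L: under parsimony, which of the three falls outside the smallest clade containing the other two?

Species H

The outgroup has state '0' for every character, so '1' is the derived state throughout.
C1: derived state '1' in Species H, Species L, and Species U only — synapomorphy for {Species H, Species L, Species U}.
Only Species L and Species U show the derived state '1' for C2, supporting them as a clade.
C3 (derived state '1') is shared by all ingroup taxa — unites the whole ingroup.
Most parsimonious ingroup topology: (Species G,(Species H,(Species L,Species U))).
Species L and Species U share a more recent common ancestor with each other than either does with Species H, so Species H is the least closely related of the three.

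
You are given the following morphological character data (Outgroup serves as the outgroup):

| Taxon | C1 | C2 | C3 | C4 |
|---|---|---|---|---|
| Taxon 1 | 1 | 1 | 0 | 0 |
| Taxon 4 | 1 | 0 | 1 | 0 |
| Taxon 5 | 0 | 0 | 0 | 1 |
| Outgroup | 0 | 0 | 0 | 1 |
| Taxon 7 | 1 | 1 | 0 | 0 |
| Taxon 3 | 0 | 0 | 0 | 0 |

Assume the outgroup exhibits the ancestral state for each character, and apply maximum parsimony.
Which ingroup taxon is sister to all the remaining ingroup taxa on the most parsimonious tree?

Taxon 5

Character polarity is set by the outgroup: the derived state is whichever differs from the outgroup's state, so for C4 the derived state is '0', and for the remaining characters it is '1'.
C1 (derived state '1') is shared by Taxon 1, Taxon 4, and Taxon 7 — a synapomorphy uniting that clade.
Only Taxon 1 and Taxon 7 show the derived state '1' for C2, supporting them as a clade.
C3 (derived state '1') is unique to Taxon 4 (autapomorphy; uninformative for grouping).
C4 (derived state '0') is shared by Taxon 1, Taxon 3, Taxon 4, and Taxon 7 — a synapomorphy uniting that clade.
Most parsimonious ingroup topology: ((Taxon 3,((Taxon 7,Taxon 1),Taxon 4)),Taxon 5).
Taxon 5 is sister to the clade containing all other ingroup taxa, so it is the earliest-diverging (most basal) ingroup lineage.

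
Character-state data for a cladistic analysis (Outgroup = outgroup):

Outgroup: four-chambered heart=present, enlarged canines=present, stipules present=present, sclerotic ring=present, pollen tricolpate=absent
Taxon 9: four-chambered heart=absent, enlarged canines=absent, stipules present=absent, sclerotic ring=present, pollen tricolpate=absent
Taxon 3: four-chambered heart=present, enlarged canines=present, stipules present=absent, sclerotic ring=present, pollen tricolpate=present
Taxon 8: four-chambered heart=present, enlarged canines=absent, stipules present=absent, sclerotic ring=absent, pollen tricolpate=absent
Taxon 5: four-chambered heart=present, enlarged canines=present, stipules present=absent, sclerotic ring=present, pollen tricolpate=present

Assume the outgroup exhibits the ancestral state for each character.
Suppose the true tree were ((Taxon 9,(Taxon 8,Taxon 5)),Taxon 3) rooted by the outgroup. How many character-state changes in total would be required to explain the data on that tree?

Map each character onto ((Taxon 9,(Taxon 8,Taxon 5)),Taxon 3) (rooted by Outgroup) and count the minimum state changes it requires (Fitch parsimony):
four-chambered heart: 1; enlarged canines: 2; stipules present: 1; sclerotic ring: 1; pollen tricolpate: 2.
Total tree length = 7.

7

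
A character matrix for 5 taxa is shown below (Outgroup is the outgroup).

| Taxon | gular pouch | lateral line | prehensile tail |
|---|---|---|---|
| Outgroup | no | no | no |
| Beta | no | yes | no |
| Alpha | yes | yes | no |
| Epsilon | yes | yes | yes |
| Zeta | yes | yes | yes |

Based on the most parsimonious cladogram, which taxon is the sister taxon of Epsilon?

The outgroup has state 'no' for every character, so 'yes' is the derived state throughout.
Only Alpha, Epsilon, and Zeta show the derived state 'yes' for gular pouch, supporting them as a clade.
lateral line (derived state 'yes') is shared by all ingroup taxa — unites the whole ingroup.
Only Epsilon and Zeta show the derived state 'yes' for prehensile tail, supporting them as a clade.
Most parsimonious ingroup topology: (Beta,(Alpha,(Epsilon,Zeta))).
Epsilon and Zeta form a cherry on this tree, so they are sister taxa.

Zeta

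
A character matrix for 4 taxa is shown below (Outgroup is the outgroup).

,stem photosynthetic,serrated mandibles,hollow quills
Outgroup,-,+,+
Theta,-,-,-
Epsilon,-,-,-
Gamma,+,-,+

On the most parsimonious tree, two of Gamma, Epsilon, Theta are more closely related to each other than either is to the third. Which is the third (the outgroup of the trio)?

Gamma

Character polarity is set by the outgroup: the derived state is whichever differs from the outgroup's state, so for serrated mandibles, hollow quills the derived state is '-', and for the remaining characters it is '+'.
stem photosynthetic: derived state '+' in Gamma only — an autapomorphy, so it tells us nothing about relationships among taxa.
serrated mandibles (derived state '-') is shared by all ingroup taxa — unites the whole ingroup.
Only Epsilon and Theta show the derived state '-' for hollow quills, supporting them as a clade.
Most parsimonious ingroup topology: ((Theta,Epsilon),Gamma).
Theta and Epsilon share a more recent common ancestor with each other than either does with Gamma, so Gamma is the least closely related of the three.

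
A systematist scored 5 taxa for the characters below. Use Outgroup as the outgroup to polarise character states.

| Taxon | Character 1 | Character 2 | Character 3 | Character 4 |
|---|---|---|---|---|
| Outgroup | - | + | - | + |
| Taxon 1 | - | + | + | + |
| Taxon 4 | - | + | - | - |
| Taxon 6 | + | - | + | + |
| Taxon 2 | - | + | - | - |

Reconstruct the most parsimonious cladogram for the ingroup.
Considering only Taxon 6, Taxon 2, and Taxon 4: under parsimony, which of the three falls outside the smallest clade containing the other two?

Taxon 6

Character polarity is set by the outgroup: the derived state is whichever differs from the outgroup's state, so for Character 2, Character 4 the derived state is '-', and for the remaining characters it is '+'.
Character 1 (derived state '+') is unique to Taxon 6 (autapomorphy; uninformative for grouping).
Character 2 (derived state '-') is unique to Taxon 6 (autapomorphy; uninformative for grouping).
Character 3 (derived state '+') is shared by Taxon 1 and Taxon 6 — a synapomorphy uniting that clade.
Only Taxon 2 and Taxon 4 show the derived state '-' for Character 4, supporting them as a clade.
Most parsimonious ingroup topology: ((Taxon 1,Taxon 6),(Taxon 4,Taxon 2)).
Taxon 2 and Taxon 4 share a more recent common ancestor with each other than either does with Taxon 6, so Taxon 6 is the least closely related of the three.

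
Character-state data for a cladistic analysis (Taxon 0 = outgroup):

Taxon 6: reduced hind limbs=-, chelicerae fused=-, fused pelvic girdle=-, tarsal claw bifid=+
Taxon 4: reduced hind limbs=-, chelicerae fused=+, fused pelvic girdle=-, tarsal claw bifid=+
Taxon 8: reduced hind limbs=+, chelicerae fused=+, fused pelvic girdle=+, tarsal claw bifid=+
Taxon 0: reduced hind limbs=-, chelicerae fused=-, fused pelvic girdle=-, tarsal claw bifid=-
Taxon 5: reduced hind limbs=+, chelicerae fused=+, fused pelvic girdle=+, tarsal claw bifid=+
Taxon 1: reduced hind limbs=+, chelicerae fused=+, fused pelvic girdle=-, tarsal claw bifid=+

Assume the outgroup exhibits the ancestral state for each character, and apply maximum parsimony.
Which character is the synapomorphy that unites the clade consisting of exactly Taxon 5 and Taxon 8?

The outgroup has state '-' for every character, so '+' is the derived state throughout.
reduced hind limbs (derived state '+') is shared by Taxon 1, Taxon 5, and Taxon 8 — a synapomorphy uniting that clade.
chelicerae fused (derived state '+') is shared by Taxon 1, Taxon 4, Taxon 5, and Taxon 8 — a synapomorphy uniting that clade.
fused pelvic girdle (derived state '+') is shared by Taxon 5 and Taxon 8 — a synapomorphy uniting that clade.
tarsal claw bifid (derived state '+') is shared by all ingroup taxa — unites the whole ingroup.
Most parsimonious ingroup topology: (((Taxon 1,(Taxon 8,Taxon 5)),Taxon 4),Taxon 6).
The clade {Taxon 5, Taxon 8} is supported by fused pelvic girdle: its derived state '+' occurs in exactly those taxa and in no other taxon (including the outgroup).

fused pelvic girdle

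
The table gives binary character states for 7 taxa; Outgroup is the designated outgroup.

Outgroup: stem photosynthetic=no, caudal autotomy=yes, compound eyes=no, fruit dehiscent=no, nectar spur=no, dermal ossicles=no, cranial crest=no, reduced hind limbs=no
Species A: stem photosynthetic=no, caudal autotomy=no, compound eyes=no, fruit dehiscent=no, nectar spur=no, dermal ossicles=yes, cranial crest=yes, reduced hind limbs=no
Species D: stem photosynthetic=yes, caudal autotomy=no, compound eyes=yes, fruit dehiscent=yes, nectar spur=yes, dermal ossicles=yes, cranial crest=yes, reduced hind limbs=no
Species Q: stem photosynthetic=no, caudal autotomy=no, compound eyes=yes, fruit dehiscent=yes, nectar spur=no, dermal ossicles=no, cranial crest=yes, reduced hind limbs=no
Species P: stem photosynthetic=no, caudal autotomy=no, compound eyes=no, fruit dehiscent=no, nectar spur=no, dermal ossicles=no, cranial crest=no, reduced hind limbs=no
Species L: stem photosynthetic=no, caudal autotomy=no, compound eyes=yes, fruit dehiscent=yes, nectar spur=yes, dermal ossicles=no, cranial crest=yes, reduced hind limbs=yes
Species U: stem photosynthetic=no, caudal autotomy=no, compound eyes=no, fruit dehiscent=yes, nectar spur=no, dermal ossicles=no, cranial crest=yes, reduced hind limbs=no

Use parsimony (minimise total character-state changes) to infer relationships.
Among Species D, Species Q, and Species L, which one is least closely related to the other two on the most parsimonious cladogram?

Character polarity is set by the outgroup: the derived state is whichever differs from the outgroup's state, so for caudal autotomy the derived state is 'no', and for the remaining characters it is 'yes'.
stem photosynthetic: derived state 'yes' in Species D only — an autapomorphy, so it tells us nothing about relationships among taxa.
caudal autotomy (derived state 'no') is shared by all ingroup taxa — unites the whole ingroup.
compound eyes (derived state 'yes') is shared by Species D, Species L, and Species Q — a synapomorphy uniting that clade.
Only Species D, Species L, Species Q, and Species U show the derived state 'yes' for fruit dehiscent, supporting them as a clade.
nectar spur: derived state 'yes' in Species D and Species L only — synapomorphy for {Species D, Species L}.
dermal ossicles groups Species A and Species D, which is incompatible with the clades supported by the remaining characters; treating it as convergent (homoplasy) costs fewer steps than any alternative tree.
Only Species A, Species D, Species L, Species Q, and Species U show the derived state 'yes' for cranial crest, supporting them as a clade.
reduced hind limbs (derived state 'yes') is unique to Species L (autapomorphy; uninformative for grouping).
Most parsimonious ingroup topology: ((Species A,(((Species D,Species L),Species Q),Species U)),Species P).
Species D and Species L share a more recent common ancestor with each other than either does with Species Q, so Species Q is the least closely related of the three.

Species Q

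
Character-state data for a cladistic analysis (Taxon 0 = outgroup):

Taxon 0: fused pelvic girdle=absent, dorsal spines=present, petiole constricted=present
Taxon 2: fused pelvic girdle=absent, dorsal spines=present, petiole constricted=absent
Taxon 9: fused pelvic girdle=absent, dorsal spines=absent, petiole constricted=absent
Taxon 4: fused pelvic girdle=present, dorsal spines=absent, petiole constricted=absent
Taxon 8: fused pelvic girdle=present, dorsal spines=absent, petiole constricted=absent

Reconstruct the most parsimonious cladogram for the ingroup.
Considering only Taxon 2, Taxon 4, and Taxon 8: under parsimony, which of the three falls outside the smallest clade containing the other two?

Character polarity is set by the outgroup: the derived state is whichever differs from the outgroup's state, so for dorsal spines, petiole constricted the derived state is 'absent', and for the remaining characters it is 'present'.
Only Taxon 4 and Taxon 8 show the derived state 'present' for fused pelvic girdle, supporting them as a clade.
dorsal spines: derived state 'absent' in Taxon 4, Taxon 8, and Taxon 9 only — synapomorphy for {Taxon 4, Taxon 8, Taxon 9}.
petiole constricted (derived state 'absent') is shared by all ingroup taxa — unites the whole ingroup.
Most parsimonious ingroup topology: (Taxon 2,(Taxon 9,(Taxon 4,Taxon 8))).
Taxon 4 and Taxon 8 share a more recent common ancestor with each other than either does with Taxon 2, so Taxon 2 is the least closely related of the three.

Taxon 2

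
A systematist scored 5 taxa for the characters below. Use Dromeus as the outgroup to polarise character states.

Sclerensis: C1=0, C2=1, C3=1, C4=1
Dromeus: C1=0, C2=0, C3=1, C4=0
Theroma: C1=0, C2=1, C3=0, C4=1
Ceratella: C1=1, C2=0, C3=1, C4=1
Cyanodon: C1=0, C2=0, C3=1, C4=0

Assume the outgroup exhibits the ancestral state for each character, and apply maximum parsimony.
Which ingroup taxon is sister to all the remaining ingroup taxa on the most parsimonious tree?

Character polarity is set by the outgroup: the derived state is whichever differs from the outgroup's state, so for C3 the derived state is '0', and for the remaining characters it is '1'.
C1: derived state '1' in Ceratella only — an autapomorphy, so it tells us nothing about relationships among taxa.
Only Sclerensis and Theroma show the derived state '1' for C2, supporting them as a clade.
C3 (derived state '0') is unique to Theroma (autapomorphy; uninformative for grouping).
C4 (derived state '1') is shared by Ceratella, Sclerensis, and Theroma — a synapomorphy uniting that clade.
Most parsimonious ingroup topology: (((Sclerensis,Theroma),Ceratella),Cyanodon).
Cyanodon is sister to the clade containing all other ingroup taxa, so it is the earliest-diverging (most basal) ingroup lineage.

Cyanodon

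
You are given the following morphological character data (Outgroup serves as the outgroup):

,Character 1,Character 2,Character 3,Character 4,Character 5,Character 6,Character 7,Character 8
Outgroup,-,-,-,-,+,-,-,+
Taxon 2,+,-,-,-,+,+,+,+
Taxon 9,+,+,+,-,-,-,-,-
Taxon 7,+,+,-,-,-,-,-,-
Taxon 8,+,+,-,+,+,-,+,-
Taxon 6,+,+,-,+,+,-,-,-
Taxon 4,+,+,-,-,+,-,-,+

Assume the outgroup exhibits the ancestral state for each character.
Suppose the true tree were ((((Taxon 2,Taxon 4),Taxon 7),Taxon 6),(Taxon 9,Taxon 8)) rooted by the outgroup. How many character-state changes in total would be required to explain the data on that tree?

13

Map each character onto ((((Taxon 2,Taxon 4),Taxon 7),Taxon 6),(Taxon 9,Taxon 8)) (rooted by Outgroup) and count the minimum state changes it requires (Fitch parsimony):
Character 1: 1; Character 2: 2; Character 3: 1; Character 4: 2; Character 5: 2; Character 6: 1; Character 7: 2; Character 8: 2.
Total tree length = 13.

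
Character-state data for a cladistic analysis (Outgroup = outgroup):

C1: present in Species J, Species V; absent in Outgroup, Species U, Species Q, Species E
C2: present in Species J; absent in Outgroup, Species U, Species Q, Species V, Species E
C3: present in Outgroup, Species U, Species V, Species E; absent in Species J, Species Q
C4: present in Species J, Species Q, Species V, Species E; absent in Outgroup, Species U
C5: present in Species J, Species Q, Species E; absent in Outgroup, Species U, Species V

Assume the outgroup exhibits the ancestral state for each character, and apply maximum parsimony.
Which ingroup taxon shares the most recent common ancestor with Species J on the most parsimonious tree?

Character polarity is set by the outgroup: the derived state is whichever differs from the outgroup's state, so for C3 the derived state is 'absent', and for the remaining characters it is 'present'.
C1 groups Species J and Species V, which is incompatible with the clades supported by the remaining characters; treating it as convergent (homoplasy) costs fewer steps than any alternative tree.
C2: derived state 'present' in Species J only — an autapomorphy, so it tells us nothing about relationships among taxa.
C3: derived state 'absent' in Species J and Species Q only — synapomorphy for {Species J, Species Q}.
Only Species E, Species J, Species Q, and Species V show the derived state 'present' for C4, supporting them as a clade.
C5 (derived state 'present') is shared by Species E, Species J, and Species Q — a synapomorphy uniting that clade.
Most parsimonious ingroup topology: ((((Species J,Species Q),Species E),Species V),Species U).
Species J and Species Q form a cherry on this tree, so they are sister taxa.

Species Q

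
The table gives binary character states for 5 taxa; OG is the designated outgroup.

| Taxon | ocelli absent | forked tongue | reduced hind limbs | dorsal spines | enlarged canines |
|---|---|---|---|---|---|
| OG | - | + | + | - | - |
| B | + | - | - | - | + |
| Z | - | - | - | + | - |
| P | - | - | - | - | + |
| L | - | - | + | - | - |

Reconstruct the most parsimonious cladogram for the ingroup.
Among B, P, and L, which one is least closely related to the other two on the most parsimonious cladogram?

Character polarity is set by the outgroup: the derived state is whichever differs from the outgroup's state, so for forked tongue, reduced hind limbs the derived state is '-', and for the remaining characters it is '+'.
ocelli absent: derived state '+' in B only — an autapomorphy, so it tells us nothing about relationships among taxa.
forked tongue (derived state '-') is shared by all ingroup taxa — unites the whole ingroup.
reduced hind limbs (derived state '-') is shared by B, P, and Z — a synapomorphy uniting that clade.
dorsal spines: derived state '+' in Z only — an autapomorphy, so it tells us nothing about relationships among taxa.
Only B and P show the derived state '+' for enlarged canines, supporting them as a clade.
Most parsimonious ingroup topology: (((B,P),Z),L).
B and P share a more recent common ancestor with each other than either does with L, so L is the least closely related of the three.

L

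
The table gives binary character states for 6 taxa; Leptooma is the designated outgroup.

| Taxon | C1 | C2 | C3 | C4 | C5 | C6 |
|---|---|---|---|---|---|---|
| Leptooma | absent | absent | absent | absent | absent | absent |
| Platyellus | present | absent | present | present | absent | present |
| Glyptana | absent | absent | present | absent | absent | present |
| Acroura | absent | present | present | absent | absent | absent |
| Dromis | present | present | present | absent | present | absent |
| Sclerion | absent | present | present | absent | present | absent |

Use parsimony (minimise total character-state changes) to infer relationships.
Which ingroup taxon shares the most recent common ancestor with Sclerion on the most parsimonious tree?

The outgroup has state 'absent' for every character, so 'present' is the derived state throughout.
C1 groups Dromis and Platyellus, which is incompatible with the clades supported by the remaining characters; treating it as convergent (homoplasy) costs fewer steps than any alternative tree.
C2: derived state 'present' in Acroura, Dromis, and Sclerion only — synapomorphy for {Acroura, Dromis, Sclerion}.
All ingroup taxa share the derived state 'present' for C3; it defines the ingroup but does not resolve relationships within it.
C4 (derived state 'present') is unique to Platyellus (autapomorphy; uninformative for grouping).
C5 (derived state 'present') is shared by Dromis and Sclerion — a synapomorphy uniting that clade.
Only Glyptana and Platyellus show the derived state 'present' for C6, supporting them as a clade.
Most parsimonious ingroup topology: ((Platyellus,Glyptana),(Acroura,(Dromis,Sclerion))).
Sclerion and Dromis form a cherry on this tree, so they are sister taxa.

Dromis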